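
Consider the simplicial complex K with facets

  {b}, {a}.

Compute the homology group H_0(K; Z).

H_0 = Z^2.

Take the total order a < b on the vertex set. Then K (dimension 0) consists of the simplices:

  0-simplices (2): a, b

giving chain groups C_0 ≅ Z^2.

Now H_k = ker ∂_k / im ∂_{k+1}, so:

  H_0: rank C_0 − rank ∂_1 = 2 − 0 = 2, and there is no ∂_1, so H_0 = Z^2.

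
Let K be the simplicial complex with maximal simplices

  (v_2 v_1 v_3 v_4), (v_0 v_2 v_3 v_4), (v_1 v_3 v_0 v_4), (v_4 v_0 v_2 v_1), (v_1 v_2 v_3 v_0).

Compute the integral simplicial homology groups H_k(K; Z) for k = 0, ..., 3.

Order the vertices as v_0 < v_1 < v_2 < v_3 < v_4. Listing each simplex with vertices in this order, K has dimension 3 with simplices:

  0-simplices (5): [v_0], [v_1], [v_2], [v_3], [v_4]
  1-simplices (10): [v_0,v_1], [v_0,v_2], [v_0,v_3], [v_0,v_4], [v_1,v_2], [v_1,v_3], [v_1,v_4], [v_2,v_3], [v_2,v_4], [v_3,v_4]
  2-simplices (10): [v_0,v_1,v_2], [v_0,v_1,v_3], [v_0,v_1,v_4], [v_0,v_2,v_3], [v_0,v_2,v_4], [v_0,v_3,v_4], [v_1,v_2,v_3], [v_1,v_2,v_4], [v_1,v_3,v_4], [v_2,v_3,v_4]
  3-simplices (5): [v_0,v_1,v_2,v_3], [v_0,v_1,v_2,v_4], [v_0,v_1,v_3,v_4], [v_0,v_2,v_3,v_4], [v_1,v_2,v_3,v_4]

Hence C_0 ≅ Z^5, C_1 ≅ Z^10, C_2 ≅ Z^10, C_3 ≅ Z^5.

Boundary ∂_1: C_1 → C_0 is given by ∂[p,q] = [q] − [p]. For instance
  ∂[v_0,v_4] = [v_4] − [v_0].
As a 5×10 matrix over Z this has rank 4, with invariant factors (1,1,1,1).

∂_2: C_2 → C_1 acts by ∂[p,q,r] = [q,r] − [p,r] + [p,q]. For instance
  ∂[v_0,v_1,v_4] = [v_1,v_4] − [v_0,v_4] + [v_0,v_1],
  ∂[v_0,v_1,v_3] = [v_1,v_3] − [v_0,v_3] + [v_0,v_1].
This gives a 10×10 integer matrix of rank 6; reducing to Smith normal form yields diagonal entries (1,1,1,1,1,1).

The boundary map ∂_3: C_3 → C_2 sends each 3-simplex σ to the alternating sum Σ_i (−1)^i (σ with its i-th vertex removed). For instance
  ∂[v_0,v_1,v_3,v_4] = [v_1,v_3,v_4] − [v_0,v_3,v_4] + [v_0,v_1,v_4] − [v_0,v_1,v_3],
  ∂[v_0,v_1,v_2,v_3] = [v_1,v_2,v_3] − [v_0,v_2,v_3] + [v_0,v_1,v_3] − [v_0,v_1,v_2].
The resulting 10×5 matrix has rank 4, and its Smith normal form has invariant factors (1,1,1,1).

Reading off H_k = ker ∂_k / im ∂_{k+1}:

  H_0: rank C_0 − rank ∂_1 = 5 − 4 = 1, and the invariant factors of ∂_1 are all 1, so H_0 ≅ Z.
  H_1: rank ker ∂_1 − rank ∂_2 = (10 − 4) − 6 = 0, and the invariant factors of ∂_2 are all 1, so H_1 ≅ 0.
  H_2: rank ker ∂_2 − rank ∂_3 = (10 − 6) − 4 = 0, and the invariant factors of ∂_3 are all 1, so H_2 ≅ 0.
  H_3: rank ker ∂_3 − rank ∂_4 = (5 − 4) − 0 = 1, and there is no ∂_4, so H_3 ≅ Z.

As a check, the Euler characteristic is 5 − 10 + 10 − 5 = 0, which agrees with 1 − 0 + 0 − 1 = 0.

H_0 ≅ Z,  H_1 = 0,  H_2 = 0,  H_3 ≅ Z.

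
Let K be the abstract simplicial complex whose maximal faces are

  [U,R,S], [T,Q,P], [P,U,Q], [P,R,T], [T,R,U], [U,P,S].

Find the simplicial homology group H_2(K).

H_2 ≅ 0.

We work with the vertex ordering P < Q < R < S < T < U. The simplices of K, each written with vertices in increasing order, are:

  0-simplices (6): P, Q, R, S, T, U
  1-simplices (12): PQ, PR, PS, PT, PU, QT, QU, RS, RT, RU, SU, TU
  2-simplices (6): PQT, PQU, PRT, PSU, RSU, RTU

giving chain groups C_0 ≅ Z^6, C_1 ≅ Z^12, C_2 ≅ Z^6.

The boundary map ∂_1: C_1 → C_0 is given by ∂[p,q] = [q] − [p].
The 6×12 boundary matrix has rank 5 and Smith normal form diag(1,1,1,1,1).

∂_2: C_2 → C_1 maps a triangle to the signed sum of its edges. For instance
  ∂PQT = QT − PT + PQ,
  ∂PSU = SU − PU + PS.
As a 12×6 matrix over Z this has rank 6, with invariant factors (1,1,1,1,1,1).

Now H_k = ker ∂_k / im ∂_{k+1}, so:

  H_2: rank ker ∂_2 − rank ∂_3 = (6 − 6) − 0 = 0, and there is no ∂_3, so H_2 = 0.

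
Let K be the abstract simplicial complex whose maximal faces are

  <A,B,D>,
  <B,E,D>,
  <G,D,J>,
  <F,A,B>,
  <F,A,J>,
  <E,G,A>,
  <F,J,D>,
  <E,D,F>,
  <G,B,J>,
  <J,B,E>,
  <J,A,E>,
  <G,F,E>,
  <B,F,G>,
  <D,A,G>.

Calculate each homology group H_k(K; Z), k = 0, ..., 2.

K has 7 vertices, 21 edges, 14 triangles.
rank ∂_0 = 0, rank ∂_1 = 6 ⇒ b_0 = 7 − 0 − 6 = 1; all invariant factors of ∂_1 are 1 so no torsion. So H_0 ≅ Z.
rank ∂_1 = 6, rank ∂_2 = 13 ⇒ b_1 = 21 − 6 − 13 = 2; all invariant factors of ∂_2 are 1 so no torsion. So H_1 ≅ Z^2.
rank ∂_2 = 13, rank ∂_3 = 0 ⇒ b_2 = 14 − 13 − 0 = 1. So H_2 ≅ Z.

H_0 ≅ Z,  H_1 ≅ Z^2,  H_2 ≅ Z.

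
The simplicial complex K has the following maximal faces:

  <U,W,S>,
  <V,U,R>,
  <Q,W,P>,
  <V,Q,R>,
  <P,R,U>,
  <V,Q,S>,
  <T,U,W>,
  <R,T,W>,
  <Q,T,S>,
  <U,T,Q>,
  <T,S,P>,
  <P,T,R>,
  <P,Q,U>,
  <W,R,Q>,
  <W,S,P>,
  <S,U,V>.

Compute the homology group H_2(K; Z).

K has 8 vertices, 24 edges, 16 triangles.
rank ∂_2 = 15, rank ∂_3 = 0 ⇒ b_2 = 16 − 15 − 0 = 1. So H_2 = Z.

H_2 = Z.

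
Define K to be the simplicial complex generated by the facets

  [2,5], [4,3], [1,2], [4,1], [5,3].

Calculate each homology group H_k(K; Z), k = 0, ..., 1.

H_0 ≅ Z,  H_1 ≅ Z.

We work with the vertex ordering 1 < 2 < 3 < 4 < 5. The simplices of K, each written with vertices in increasing order, are:

  0-simplices (5): [1], [2], [3], [4], [5]
  1-simplices (5): [1,2], [1,4], [2,5], [3,4], [3,5]

giving chain groups C_0 ≅ Z^5, C_1 ≅ Z^5.

The boundary map ∂_1: C_1 → C_0 sends each edge [p,q] (with p < q) to q − p. For instance
  ∂[1,4] = [4] − [1].
This gives a 5×5 integer matrix of rank 4; reducing to Smith normal form yields diagonal entries (1,1,1,1).

Computing H_k = (kernel of ∂_k) / (image of ∂_{k+1}):

  H_0: rank C_0 − rank ∂_1 = 5 − 4 = 1, and the invariant factors of ∂_1 are all 1, so H_0 = Z.
  H_1: rank ker ∂_1 − rank ∂_2 = (5 − 4) − 0 = 1, and there is no ∂_2, so H_1 = Z.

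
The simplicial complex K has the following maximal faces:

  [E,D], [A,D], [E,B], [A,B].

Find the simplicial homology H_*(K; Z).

H_0 = Z,  H_1 = Z.

Take the total order A < B < D < E on the vertex set. Then K (dimension 1) consists of the simplices:

  0-simplices (4): A, B, D, E
  1-simplices (4): AB, AD, BE, DE

Hence C_0 ≅ Z^4, C_1 ≅ Z^4.

∂_1: C_1 → C_0 maps an edge to its endpoints' difference, ∂[p,q] = q − p.
The resulting 4×4 matrix has rank 3, and its Smith normal form has invariant factors (1,1,1).

From H_k ≅ ker(∂_k) / im(∂_{k+1}) we obtain:

  H_0: rank C_0 − rank ∂_1 = 4 − 3 = 1, and the invariant factors of ∂_1 are all 1, so H_0 = Z.
  H_1: rank ker ∂_1 − rank ∂_2 = (4 − 3) − 0 = 1, and there is no ∂_2, so H_1 = Z.

As a check, the Euler characteristic is 4 − 4 = 0, which agrees with 1 − 1 = 0.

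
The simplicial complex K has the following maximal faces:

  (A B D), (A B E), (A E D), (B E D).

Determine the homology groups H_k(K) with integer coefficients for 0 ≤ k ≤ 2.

H_0 = Z,  H_1 = 0,  H_2 = Z.

Take the total order A < B < D < E on the vertex set. Then K (dimension 2) consists of the simplices:

  0-simplices (4): A, B, D, E
  1-simplices (6): AB, AD, AE, BD, BE, DE
  2-simplices (4): ABD, ABE, ADE, BDE

Hence C_0 ≅ Z^4, C_1 ≅ Z^6, C_2 ≅ Z^4.

The boundary map ∂_1: C_1 → C_0 sends each edge [p,q] (with p < q) to q − p.
The resulting 4×6 matrix has rank 3, and its Smith normal form has invariant factors (1,1,1).

The boundary map ∂_2: C_2 → C_1 maps a triangle to the signed sum of its edges. For instance
  ∂ABD = BD − AD + AB,
  ∂ABE = BE − AE + AB.
The 6×4 boundary matrix has rank 3 and Smith normal form diag(1,1,1).

Reading off H_k = ker ∂_k / im ∂_{k+1}:

  H_0: rank C_0 − rank ∂_1 = 4 − 3 = 1, and the invariant factors of ∂_1 are all 1, so H_0 = Z.
  H_1: rank ker ∂_1 − rank ∂_2 = (6 − 3) − 3 = 0, and the invariant factors of ∂_2 are all 1, so H_1 = 0.
  H_2: rank ker ∂_2 − rank ∂_3 = (4 − 3) − 0 = 1, and there is no ∂_3, so H_2 = Z.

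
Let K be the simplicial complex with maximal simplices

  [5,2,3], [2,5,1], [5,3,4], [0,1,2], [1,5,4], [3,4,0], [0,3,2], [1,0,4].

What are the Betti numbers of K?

We work with the vertex ordering 0 < 1 < 2 < 3 < 4 < 5. The simplices of K, each written with vertices in increasing order, are:

  0-simplices (6): [0], [1], [2], [3], [4], [5]
  1-simplices (12): [0,1], [0,2], [0,3], [0,4], [1,2], [1,4], [1,5], [2,3], [2,5], [3,4], [3,5], [4,5]
  2-simplices (8): [0,1,2], [0,1,4], [0,2,3], [0,3,4], [1,2,5], [1,4,5], [2,3,5], [3,4,5]

Hence C_0 ≅ Z^6, C_1 ≅ Z^12, C_2 ≅ Z^8.

Boundary ∂_1: C_1 → C_0 sends each edge [p,q] (with p < q) to q − p. For instance
  ∂[0,3] = [3] − [0].
The resulting 6×12 matrix has rank 5, and its Smith normal form has invariant factors (1,1,1,1,1).

Boundary ∂_2: C_2 → C_1 acts by ∂[p,q,r] = [q,r] − [p,r] + [p,q]. For instance
  ∂[1,4,5] = [4,5] − [1,5] + [1,4],
  ∂[0,1,2] = [1,2] − [0,2] + [0,1].
The resulting 12×8 matrix has rank 7, and its Smith normal form has invariant factors (1,1,1,1,1,1,1).

Now H_k = ker ∂_k / im ∂_{k+1}, so:

  H_0: rank C_0 − rank ∂_1 = 6 − 5 = 1, and the invariant factors of ∂_1 are all 1, so H_0 ≅ Z.
  H_1: rank ker ∂_1 − rank ∂_2 = (12 − 5) − 7 = 0, and the invariant factors of ∂_2 are all 1, so H_1 ≅ 0.
  H_2: rank ker ∂_2 − rank ∂_3 = (8 − 7) − 0 = 1, and there is no ∂_3, so H_2 ≅ Z.

Hence the Betti numbers are b_0 = 1, b_1 = 0, b_2 = 1.

b_0 = 1, b_1 = 0, b_2 = 1.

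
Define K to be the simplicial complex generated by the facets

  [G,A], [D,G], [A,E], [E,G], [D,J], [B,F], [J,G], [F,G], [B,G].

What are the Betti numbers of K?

We work with the vertex ordering A < B < D < E < F < G < J. The simplices of K, each written with vertices in increasing order, are:

  0-simplices (7): A, B, D, E, F, G, J
  1-simplices (9): AE, AG, BF, BG, DG, DJ, EG, FG, GJ

giving chain groups C_0 ≅ Z^7, C_1 ≅ Z^9.

∂_1: C_1 → C_0 is given by ∂[p,q] = [q] − [p].
As a 7×9 matrix over Z this has rank 6, with invariant factors (1,1,1,1,1,1).

Computing H_k = (kernel of ∂_k) / (image of ∂_{k+1}):

  H_0: rank C_0 − rank ∂_1 = 7 − 6 = 1, and the invariant factors of ∂_1 are all 1, so H_0 = Z.
  H_1: rank ker ∂_1 − rank ∂_2 = (9 − 6) − 0 = 3, and there is no ∂_2, so H_1 = Z^3.

Hence the Betti numbers are b_0 = 1, b_1 = 3.

b_0 = 1, b_1 = 3.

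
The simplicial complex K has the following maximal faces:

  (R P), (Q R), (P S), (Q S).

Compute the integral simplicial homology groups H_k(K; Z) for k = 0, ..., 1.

K has 4 vertices, 4 edges.
rank ∂_0 = 0, rank ∂_1 = 3 ⇒ b_0 = 4 − 0 − 3 = 1; all invariant factors of ∂_1 are 1 so no torsion. So H_0 = Z.
rank ∂_1 = 3, rank ∂_2 = 0 ⇒ b_1 = 4 − 3 − 0 = 1. So H_1 = Z.

H_0 = Z,  H_1 = Z.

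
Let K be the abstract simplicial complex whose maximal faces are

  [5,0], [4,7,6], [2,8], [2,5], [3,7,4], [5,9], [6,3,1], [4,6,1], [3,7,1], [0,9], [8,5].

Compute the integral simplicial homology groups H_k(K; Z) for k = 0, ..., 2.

H_0 ≅ Z^2,  H_1 ≅ Z^3,  H_2 = 0.

Take the total order 0 < 1 < 2 < 3 < 4 < 5 < 6 < 7 < 8 < 9 on the vertex set. Then K (dimension 2) consists of the simplices:

  0-simplices (10): [0], [1], [2], [3], [4], [5], [6], [7], [8], [9]
  1-simplices (16): [0,5], [0,9], [1,3], [1,4], [1,6], [1,7], [2,5], [2,8], [3,4], [3,6], [3,7], [4,6], [4,7], [5,8], [5,9], [6,7]
  2-simplices (5): [1,3,6], [1,3,7], [1,4,6], [3,4,7], [4,6,7]

so the chain groups are C_0 ≅ Z^10, C_1 ≅ Z^16, C_2 ≅ Z^5.

The boundary map ∂_1: C_1 → C_0 maps an edge to its endpoints' difference, ∂[p,q] = q − p.
As a 10×16 matrix over Z this has rank 8, with invariant factors (1,1,1,1,1,1,1,1).

∂_2: C_2 → C_1 sends each 2-simplex [p,q,r] to [q,r] − [p,r] + [p,q]. For instance
  ∂[1,3,7] = [3,7] − [1,7] + [1,3],
  ∂[1,3,6] = [3,6] − [1,6] + [1,3].
This gives a 16×5 integer matrix of rank 5; reducing to Smith normal form yields diagonal entries (1,1,1,1,1).

Computing H_k = (kernel of ∂_k) / (image of ∂_{k+1}):

  H_0: rank C_0 − rank ∂_1 = 10 − 8 = 2, and the invariant factors of ∂_1 are all 1, so H_0 ≅ Z^2.
  H_1: rank ker ∂_1 − rank ∂_2 = (16 − 8) − 5 = 3, and the invariant factors of ∂_2 are all 1, so H_1 ≅ Z^3.
  H_2: rank ker ∂_2 − rank ∂_3 = (5 − 5) − 0 = 0, and there is no ∂_3, so H_2 ≅ 0.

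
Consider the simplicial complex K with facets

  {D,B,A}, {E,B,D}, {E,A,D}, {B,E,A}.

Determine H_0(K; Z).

H_0 = Z.

Fix the vertex order A < B < D < E and write every simplex with vertices in increasing order. Then dim K = 2 and the simplices of K are:

  0-simplices (4): A, B, D, E
  1-simplices (6): AB, AD, AE, BD, BE, DE
  2-simplices (4): ABD, ABE, ADE, BDE

giving chain groups C_0 ≅ Z^4, C_1 ≅ Z^6, C_2 ≅ Z^4.

∂_1: C_1 → C_0 sends each edge [p,q] (with p < q) to q − p. For instance
  ∂AB = B − A.
As a 4×6 matrix over Z this has rank 3, with invariant factors (1,1,1).

The boundary map ∂_2: C_2 → C_1 acts by ∂[p,q,r] = [q,r] − [p,r] + [p,q]. For instance
  ∂ABE = BE − AE + AB,
  ∂BDE = DE − BE + BD.
As a 6×4 matrix over Z this has rank 3, with invariant factors (1,1,1).

Reading off H_k = ker ∂_k / im ∂_{k+1}:

  H_0: rank C_0 − rank ∂_1 = 4 − 3 = 1, and the invariant factors of ∂_1 are all 1, so H_0 ≅ Z.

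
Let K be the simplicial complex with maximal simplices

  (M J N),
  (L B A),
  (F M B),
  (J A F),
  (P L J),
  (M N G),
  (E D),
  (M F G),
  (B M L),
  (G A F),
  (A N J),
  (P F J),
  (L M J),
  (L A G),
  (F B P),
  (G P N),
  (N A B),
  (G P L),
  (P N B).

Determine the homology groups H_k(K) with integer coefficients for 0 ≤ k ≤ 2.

Take the total order A < B < D < E < F < G < J < L < M < N < P on the vertex set. Then K (dimension 2) consists of the simplices:

  0-simplices (11): A, B, D, E, F, G, J, L, M, N, P
  1-simplices (28): AB, AF, AG, AJ, AL, AN, BF, BL, BM, BN, BP, DE, FG, FJ, FM, FP, GL, GM, GN, GP, JL, JM, JN, JP, LM, LP, MN, NP
  2-simplices (18): ABL, ABN, AFG, AFJ, AGL, AJN, BFM, BFP, BLM, BNP, FGM, FJP, GLP, GMN, GNP, JLM, JLP, JMN

giving chain groups C_0 ≅ Z^11, C_1 ≅ Z^28, C_2 ≅ Z^18.

∂_1: C_1 → C_0 is given by ∂[p,q] = [q] − [p].
This gives a 11×28 integer matrix of rank 9; reducing to Smith normal form yields diagonal entries (1,1,1,1,1,1,1,1,1).

∂_2: C_2 → C_1 maps a triangle to the signed sum of its edges. For instance
  ∂JLM = LM − JM + JL,
  ∂BFM = FM − BM + BF.
As a 28×18 matrix over Z this has rank 17, with invariant factors (1,1,1,1,1,1,1,1,1,1,1,1,1,1,1,1,1).

Computing H_k = (kernel of ∂_k) / (image of ∂_{k+1}):

  H_0: rank C_0 − rank ∂_1 = 11 − 9 = 2, and the invariant factors of ∂_1 are all 1, so H_0 ≅ Z^2.
  H_1: rank ker ∂_1 − rank ∂_2 = (28 − 9) − 17 = 2, and the invariant factors of ∂_2 are all 1, so H_1 ≅ Z^2.
  H_2: rank ker ∂_2 − rank ∂_3 = (18 − 17) − 0 = 1, and there is no ∂_3, so H_2 ≅ Z.

H_0 ≅ Z^2,  H_1 ≅ Z^2,  H_2 ≅ Z.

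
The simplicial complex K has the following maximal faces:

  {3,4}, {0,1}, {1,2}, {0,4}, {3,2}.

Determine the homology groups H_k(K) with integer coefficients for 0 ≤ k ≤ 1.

Take the total order 0 < 1 < 2 < 3 < 4 on the vertex set. Then K (dimension 1) consists of the simplices:

  0-simplices (5): [0], [1], [2], [3], [4]
  1-simplices (5): [0,1], [0,4], [1,2], [2,3], [3,4]

giving chain groups C_0 ≅ Z^5, C_1 ≅ Z^5.

Boundary ∂_1: C_1 → C_0 is given by ∂[p,q] = [q] − [p].
The 5×5 boundary matrix has rank 4 and Smith normal form diag(1,1,1,1).

Computing H_k = (kernel of ∂_k) / (image of ∂_{k+1}):

  H_0: rank C_0 − rank ∂_1 = 5 − 4 = 1, and the invariant factors of ∂_1 are all 1, so H_0 = Z.
  H_1: rank ker ∂_1 − rank ∂_2 = (5 − 4) − 0 = 1, and there is no ∂_2, so H_1 = Z.

As a check, the Euler characteristic is 5 − 5 = 0, which agrees with 1 − 1 = 0.

H_0 ≅ Z,  H_1 ≅ Z.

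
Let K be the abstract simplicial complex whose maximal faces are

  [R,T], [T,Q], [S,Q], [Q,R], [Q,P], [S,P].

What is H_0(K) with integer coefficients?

Fix the vertex order P < Q < R < S < T and write every simplex with vertices in increasing order. Then dim K = 1 and the simplices of K are:

  0-simplices (5): P, Q, R, S, T
  1-simplices (6): PQ, PS, QR, QS, QT, RT

Hence C_0 ≅ Z^5, C_1 ≅ Z^6.

Boundary ∂_1: C_1 → C_0 maps an edge to its endpoints' difference, ∂[p,q] = q − p. For instance
  ∂QR = R − Q.
The 5×6 boundary matrix has rank 4 and Smith normal form diag(1,1,1,1).

Now H_k = ker ∂_k / im ∂_{k+1}, so:

  H_0: rank C_0 − rank ∂_1 = 5 − 4 = 1, and the invariant factors of ∂_1 are all 1, so H_0 = Z.

H_0 = Z.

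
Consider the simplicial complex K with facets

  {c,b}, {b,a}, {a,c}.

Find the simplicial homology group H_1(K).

H_1 ≅ Z.

We work with the vertex ordering a < b < c. The simplices of K, each written with vertices in increasing order, are:

  0-simplices (3): a, b, c
  1-simplices (3): ab, ac, bc

Hence C_0 ≅ Z^3, C_1 ≅ Z^3.

Boundary ∂_1: C_1 → C_0 is given by ∂[p,q] = [q] − [p].
This gives a 3×3 integer matrix of rank 2; reducing to Smith normal form yields diagonal entries (1,1).

Now H_k = ker ∂_k / im ∂_{k+1}, so:

  H_1: rank ker ∂_1 − rank ∂_2 = (3 − 2) − 0 = 1, and there is no ∂_2, so H_1 ≅ Z.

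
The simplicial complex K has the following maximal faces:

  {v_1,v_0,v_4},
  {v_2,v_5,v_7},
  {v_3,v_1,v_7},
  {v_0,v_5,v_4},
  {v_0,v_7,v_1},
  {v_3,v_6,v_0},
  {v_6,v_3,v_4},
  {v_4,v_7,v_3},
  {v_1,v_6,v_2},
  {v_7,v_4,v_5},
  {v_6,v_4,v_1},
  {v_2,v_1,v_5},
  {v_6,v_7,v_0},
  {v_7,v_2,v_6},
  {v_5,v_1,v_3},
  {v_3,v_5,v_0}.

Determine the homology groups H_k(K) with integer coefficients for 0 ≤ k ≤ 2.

H_0 ≅ Z,  H_1 ≅ Z^2,  H_2 ≅ Z.

Order the vertices as v_0 < v_1 < v_2 < v_3 < v_4 < v_5 < v_6 < v_7. Listing each simplex with vertices in this order, K has dimension 2 with simplices:

  0-simplices (8): [v_0], [v_1], [v_2], [v_3], [v_4], [v_5], [v_6], [v_7]
  1-simplices (24): (24 of them)
  2-simplices (16): (16 of them)

so the chain groups are C_0 ≅ Z^8, C_1 ≅ Z^24, C_2 ≅ Z^16.

The boundary map ∂_1: C_1 → C_0 is given by ∂[p,q] = [q] − [p]. For instance
  ∂[v_5,v_7] = [v_7] − [v_5].
This gives a 8×24 integer matrix of rank 7; reducing to Smith normal form yields diagonal entries (1,1,1,1,1,1,1).

Boundary ∂_2: C_2 → C_1 maps a triangle to the signed sum of its edges. For instance
  ∂[v_2,v_5,v_7] = [v_5,v_7] − [v_2,v_7] + [v_2,v_5],
  ∂[v_1,v_3,v_7] = [v_3,v_7] − [v_1,v_7] + [v_1,v_3].
The resulting 24×16 matrix has rank 15, and its Smith normal form has invariant factors (1,1,1,1,1,1,1,1,1,1,1,1,1,1,1).

Computing H_k = (kernel of ∂_k) / (image of ∂_{k+1}):

  H_0: rank C_0 − rank ∂_1 = 8 − 7 = 1, and the invariant factors of ∂_1 are all 1, so H_0 ≅ Z.
  H_1: rank ker ∂_1 − rank ∂_2 = (24 − 7) − 15 = 2, and the invariant factors of ∂_2 are all 1, so H_1 ≅ Z^2.
  H_2: rank ker ∂_2 − rank ∂_3 = (16 − 15) − 0 = 1, and there is no ∂_3, so H_2 ≅ Z.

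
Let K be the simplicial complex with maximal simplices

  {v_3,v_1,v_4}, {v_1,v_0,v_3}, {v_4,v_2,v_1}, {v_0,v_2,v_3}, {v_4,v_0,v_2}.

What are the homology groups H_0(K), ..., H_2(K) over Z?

H_0 = Z,  H_1 = Z,  H_2 = 0.

We work with the vertex ordering v_0 < v_1 < v_2 < v_3 < v_4. The simplices of K, each written with vertices in increasing order, are:

  0-simplices (5): [v_0], [v_1], [v_2], [v_3], [v_4]
  1-simplices (10): [v_0,v_1], [v_0,v_2], [v_0,v_3], [v_0,v_4], [v_1,v_2], [v_1,v_3], [v_1,v_4], [v_2,v_3], [v_2,v_4], [v_3,v_4]
  2-simplices (5): [v_0,v_1,v_3], [v_0,v_2,v_3], [v_0,v_2,v_4], [v_1,v_2,v_4], [v_1,v_3,v_4]

Hence C_0 ≅ Z^5, C_1 ≅ Z^10, C_2 ≅ Z^5.

∂_1: C_1 → C_0 sends each edge [p,q] (with p < q) to q − p.
The resulting 5×10 matrix has rank 4, and its Smith normal form has invariant factors (1,1,1,1).

Boundary ∂_2: C_2 → C_1 sends each 2-simplex [p,q,r] to [q,r] − [p,r] + [p,q]. For instance
  ∂[v_0,v_1,v_3] = [v_1,v_3] − [v_0,v_3] + [v_0,v_1],
  ∂[v_1,v_2,v_4] = [v_2,v_4] − [v_1,v_4] + [v_1,v_2].
The resulting 10×5 matrix has rank 5, and its Smith normal form has invariant factors (1,1,1,1,1).

Reading off H_k = ker ∂_k / im ∂_{k+1}:

  H_0: rank C_0 − rank ∂_1 = 5 − 4 = 1, and the invariant factors of ∂_1 are all 1, so H_0 = Z.
  H_1: rank ker ∂_1 − rank ∂_2 = (10 − 4) − 5 = 1, and the invariant factors of ∂_2 are all 1, so H_1 = Z.
  H_2: rank ker ∂_2 − rank ∂_3 = (5 − 5) − 0 = 0, and there is no ∂_3, so H_2 = 0.

As a check, the Euler characteristic is 5 − 10 + 5 = 0, which agrees with 1 − 1 + 0 = 0.
(K is a triangulation of the Möbius band.)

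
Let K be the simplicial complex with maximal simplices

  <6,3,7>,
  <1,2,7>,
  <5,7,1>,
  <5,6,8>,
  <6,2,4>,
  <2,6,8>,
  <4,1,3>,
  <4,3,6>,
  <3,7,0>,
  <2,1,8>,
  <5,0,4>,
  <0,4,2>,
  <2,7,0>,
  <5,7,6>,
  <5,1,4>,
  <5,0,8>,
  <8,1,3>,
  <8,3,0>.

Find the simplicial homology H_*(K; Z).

H_0 = Z,  H_1 = Z^2,  H_2 = Z.

We work with the vertex ordering 0 < 1 < 2 < 3 < 4 < 5 < 6 < 7 < 8. The simplices of K, each written with vertices in increasing order, are:

  0-simplices (9): [0], [1], [2], [3], [4], [5], [6], [7], [8]
  1-simplices (27): (27 of them)
  2-simplices (18): [0,2,4], [0,2,7], [0,3,7], [0,3,8], [0,4,5], [0,5,8], [1,2,7], [1,2,8], [1,3,4], [1,3,8], [1,4,5], [1,5,7], [2,4,6], [2,6,8], [3,4,6], [3,6,7], [5,6,7], [5,6,8]

so the chain groups are C_0 ≅ Z^9, C_1 ≅ Z^27, C_2 ≅ Z^18.

The boundary map ∂_1: C_1 → C_0 maps an edge to its endpoints' difference, ∂[p,q] = q − p.
As a 9×27 matrix over Z this has rank 8, with invariant factors (1,1,1,1,1,1,1,1).

∂_2: C_2 → C_1 acts by ∂[p,q,r] = [q,r] − [p,r] + [p,q]. For instance
  ∂[1,3,4] = [3,4] − [1,4] + [1,3],
  ∂[1,5,7] = [5,7] − [1,7] + [1,5].
The 27×18 boundary matrix has rank 17 and Smith normal form diag(1,1,1,1,1,1,1,1,1,1,1,1,1,1,1,1,1).

From H_k ≅ ker(∂_k) / im(∂_{k+1}) we obtain:

  H_0: rank C_0 − rank ∂_1 = 9 − 8 = 1, and the invariant factors of ∂_1 are all 1, so H_0 ≅ Z.
  H_1: rank ker ∂_1 − rank ∂_2 = (27 − 8) − 17 = 2, and the invariant factors of ∂_2 are all 1, so H_1 ≅ Z^2.
  H_2: rank ker ∂_2 − rank ∂_3 = (18 − 17) − 0 = 1, and there is no ∂_3, so H_2 ≅ Z.

(K is a triangulation of the torus T^2.)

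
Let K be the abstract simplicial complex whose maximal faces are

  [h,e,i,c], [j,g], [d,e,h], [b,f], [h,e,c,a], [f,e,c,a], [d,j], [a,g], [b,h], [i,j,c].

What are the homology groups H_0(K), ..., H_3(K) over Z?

We work with the vertex ordering a < b < c < d < e < f < g < h < i < j. The simplices of K, each written with vertices in increasing order, are:

  0-simplices (10): a, b, c, d, e, f, g, h, i, j
  1-simplices (21): ac, ae, af, ag, ah, bf, bh, ce, cf, ch, ci, cj, de, dh, dj, ef, eh, ei, gj, hi, ij
  2-simplices (12): ace, acf, ach, aef, aeh, cef, ceh, cei, chi, cij, deh, ehi
  3-simplices (3): acef, aceh, cehi

so the chain groups are C_0 ≅ Z^10, C_1 ≅ Z^21, C_2 ≅ Z^12, C_3 ≅ Z^3.

Boundary ∂_1: C_1 → C_0 maps an edge to its endpoints' difference, ∂[p,q] = q − p. For instance
  ∂ae = e − a.
The resulting 10×21 matrix has rank 9, and its Smith normal form has invariant factors (1,1,1,1,1,1,1,1,1).

∂_2: C_2 → C_1 maps a triangle to the signed sum of its edges. For instance
  ∂aef = ef − af + ae,
  ∂ach = ch − ah + ac.
The resulting 21×12 matrix has rank 9, and its Smith normal form has invariant factors (1,1,1,1,1,1,1,1,1).

∂_3: C_3 → C_2 sends each 3-simplex σ to the alternating sum Σ_i (−1)^i (σ with its i-th vertex removed). For instance
  ∂acef = cef − aef + acf − ace,
  ∂cehi = ehi − chi + cei − ceh.
The 12×3 boundary matrix has rank 3 and Smith normal form diag(1,1,1).

Computing H_k = (kernel of ∂_k) / (image of ∂_{k+1}):

  H_0: rank C_0 − rank ∂_1 = 10 − 9 = 1, and the invariant factors of ∂_1 are all 1, so H_0 ≅ Z.
  H_1: rank ker ∂_1 − rank ∂_2 = (21 − 9) − 9 = 3, and the invariant factors of ∂_2 are all 1, so H_1 ≅ Z^3.
  H_2: rank ker ∂_2 − rank ∂_3 = (12 − 9) − 3 = 0, and the invariant factors of ∂_3 are all 1, so H_2 ≅ 0.
  H_3: rank ker ∂_3 − rank ∂_4 = (3 − 3) − 0 = 0, and there is no ∂_4, so H_3 ≅ 0.

H_0 = Z,  H_1 = Z^3,  H_2 = 0,  H_3 = 0.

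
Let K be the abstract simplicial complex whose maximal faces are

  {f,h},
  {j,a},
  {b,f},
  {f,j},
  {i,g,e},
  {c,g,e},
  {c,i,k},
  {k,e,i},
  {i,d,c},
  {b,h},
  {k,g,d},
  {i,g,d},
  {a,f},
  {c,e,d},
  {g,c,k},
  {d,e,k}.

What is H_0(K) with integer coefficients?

Order the vertices as a < b < c < d < e < f < g < h < i < j < k. Listing each simplex with vertices in this order, K has dimension 2 with simplices:

  0-simplices (11): a, b, c, d, e, f, g, h, i, j, k
  1-simplices (21): af, aj, bf, bh, cd, ce, cg, ci, ck, de, dg, di, dk, eg, ei, ek, fh, fj, gi, gk, ik
  2-simplices (10): cde, cdi, ceg, cgk, cik, dek, dgi, dgk, egi, eik

giving chain groups C_0 ≅ Z^11, C_1 ≅ Z^21, C_2 ≅ Z^10.

∂_1: C_1 → C_0 maps an edge to its endpoints' difference, ∂[p,q] = q − p. For instance
  ∂fj = j − f.
This gives a 11×21 integer matrix of rank 9; reducing to Smith normal form yields diagonal entries (1,1,1,1,1,1,1,1,1).

The boundary map ∂_2: C_2 → C_1 acts by ∂[p,q,r] = [q,r] − [p,r] + [p,q]. For instance
  ∂cgk = gk − ck + cg,
  ∂cdi = di − ci + cd.
As a 21×10 matrix over Z this has rank 10, with invariant factors (1,1,1,1,1,1,1,1,1,2).

Now H_k = ker ∂_k / im ∂_{k+1}, so:

  H_0: rank C_0 − rank ∂_1 = 11 − 9 = 2, and the invariant factors of ∂_1 are all 1, so H_0 ≅ Z^2.

(K is a triangulation of the disjoint union of a wedge of 2 circles and the real projective plane RP^2.)

H_0 = Z^2.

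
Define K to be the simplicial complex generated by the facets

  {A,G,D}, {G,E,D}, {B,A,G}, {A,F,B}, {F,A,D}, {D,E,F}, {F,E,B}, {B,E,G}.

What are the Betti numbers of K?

b_0 = 1, b_1 = 0, b_2 = 1.

We work with the vertex ordering A < B < D < E < F < G. The simplices of K, each written with vertices in increasing order, are:

  0-simplices (6): A, B, D, E, F, G
  1-simplices (12): AB, AD, AF, AG, BE, BF, BG, DE, DF, DG, EF, EG
  2-simplices (8): ABF, ABG, ADF, ADG, BEF, BEG, DEF, DEG

so the chain groups are C_0 ≅ Z^6, C_1 ≅ Z^12, C_2 ≅ Z^8.

∂_1: C_1 → C_0 maps an edge to its endpoints' difference, ∂[p,q] = q − p. For instance
  ∂BF = F − B.
The 6×12 boundary matrix has rank 5 and Smith normal form diag(1,1,1,1,1).

Boundary ∂_2: C_2 → C_1 maps a triangle to the signed sum of its edges. For instance
  ∂ABF = BF − AF + AB,
  ∂ADG = DG − AG + AD.
The resulting 12×8 matrix has rank 7, and its Smith normal form has invariant factors (1,1,1,1,1,1,1).

From H_k ≅ ker(∂_k) / im(∂_{k+1}) we obtain:

  H_0: rank C_0 − rank ∂_1 = 6 − 5 = 1, and the invariant factors of ∂_1 are all 1, so H_0 ≅ Z.
  H_1: rank ker ∂_1 − rank ∂_2 = (12 − 5) − 7 = 0, and the invariant factors of ∂_2 are all 1, so H_1 ≅ 0.
  H_2: rank ker ∂_2 − rank ∂_3 = (8 − 7) − 0 = 1, and there is no ∂_3, so H_2 ≅ Z.

Hence the Betti numbers are b_0 = 1, b_1 = 0, b_2 = 1.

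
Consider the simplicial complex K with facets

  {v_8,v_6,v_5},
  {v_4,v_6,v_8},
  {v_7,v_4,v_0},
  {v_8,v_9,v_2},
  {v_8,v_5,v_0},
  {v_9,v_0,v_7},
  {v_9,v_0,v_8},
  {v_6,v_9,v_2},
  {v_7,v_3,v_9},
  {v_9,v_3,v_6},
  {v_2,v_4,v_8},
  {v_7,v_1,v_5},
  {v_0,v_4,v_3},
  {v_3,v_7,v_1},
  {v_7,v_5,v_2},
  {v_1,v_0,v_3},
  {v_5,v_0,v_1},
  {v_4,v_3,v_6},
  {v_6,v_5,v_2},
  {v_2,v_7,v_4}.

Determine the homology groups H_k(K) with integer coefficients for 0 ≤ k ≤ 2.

Take the total order v_0 < v_1 < v_2 < v_3 < v_4 < v_5 < v_6 < v_7 < v_8 < v_9 on the vertex set. Then K (dimension 2) consists of the simplices:

  0-simplices (10): [v_0], [v_1], [v_2], [v_3], [v_4], [v_5], [v_6], [v_7], [v_8], [v_9]
  1-simplices (30): (30 of them)
  2-simplices (20): (20 of them)

Hence C_0 ≅ Z^10, C_1 ≅ Z^30, C_2 ≅ Z^20.

Boundary ∂_1: C_1 → C_0 sends each edge [p,q] (with p < q) to q − p. For instance
  ∂[v_1,v_3] = [v_3] − [v_1].
The resulting 10×30 matrix has rank 9, and its Smith normal form has invariant factors (1,1,1,1,1,1,1,1,1).

∂_2: C_2 → C_1 acts by ∂[p,q,r] = [q,r] − [p,r] + [p,q]. For instance
  ∂[v_3,v_4,v_6] = [v_4,v_6] − [v_3,v_6] + [v_3,v_4],
  ∂[v_0,v_3,v_4] = [v_3,v_4] − [v_0,v_4] + [v_0,v_3].
The 30×20 boundary matrix has rank 20 and Smith normal form diag(1,1,1,1,1,1,1,1,1,1,1,1,1,1,1,1,1,1,1,2).

Computing H_k = (kernel of ∂_k) / (image of ∂_{k+1}):

  H_0: rank C_0 − rank ∂_1 = 10 − 9 = 1, and the invariant factors of ∂_1 are all 1, so H_0 ≅ Z.
  H_1: rank ker ∂_1 − rank ∂_2 = (30 − 9) − 20 = 1, and ∂_2 has invariant factor 2 > 1, so H_1 ≅ Z × Z/2.
  H_2: rank ker ∂_2 − rank ∂_3 = (20 − 20) − 0 = 0, and there is no ∂_3, so H_2 ≅ 0.

H_0 = Z,  H_1 = Z × Z/2,  H_2 = 0.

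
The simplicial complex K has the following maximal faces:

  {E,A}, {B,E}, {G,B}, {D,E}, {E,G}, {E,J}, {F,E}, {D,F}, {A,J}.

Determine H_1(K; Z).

H_1 = Z^3.

Order the vertices as A < B < D < E < F < G < J. Listing each simplex with vertices in this order, K has dimension 1 with simplices:

  0-simplices (7): A, B, D, E, F, G, J
  1-simplices (9): AE, AJ, BE, BG, DE, DF, EF, EG, EJ

Hence C_0 ≅ Z^7, C_1 ≅ Z^9.

∂_1: C_1 → C_0 maps an edge to its endpoints' difference, ∂[p,q] = q − p. For instance
  ∂BE = E − B.
The 7×9 boundary matrix has rank 6 and Smith normal form diag(1,1,1,1,1,1).

Now H_k = ker ∂_k / im ∂_{k+1}, so:

  H_1: rank ker ∂_1 − rank ∂_2 = (9 − 6) − 0 = 3, and there is no ∂_2, so H_1 = Z^3.

(K is a triangulation of a wedge of 3 circles.)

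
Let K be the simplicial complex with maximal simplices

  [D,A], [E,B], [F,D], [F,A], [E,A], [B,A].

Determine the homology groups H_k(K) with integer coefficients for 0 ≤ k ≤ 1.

H_0 ≅ Z,  H_1 ≅ Z^2.

K has 5 vertices, 6 edges.
rank ∂_0 = 0, rank ∂_1 = 4 ⇒ b_0 = 5 − 0 − 4 = 1; all invariant factors of ∂_1 are 1 so no torsion. So H_0 ≅ Z.
rank ∂_1 = 4, rank ∂_2 = 0 ⇒ b_1 = 6 − 4 − 0 = 2. So H_1 ≅ Z^2.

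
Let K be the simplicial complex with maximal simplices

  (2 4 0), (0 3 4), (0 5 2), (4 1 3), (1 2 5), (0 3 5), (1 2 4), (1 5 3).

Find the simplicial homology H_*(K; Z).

We work with the vertex ordering 0 < 1 < 2 < 3 < 4 < 5. The simplices of K, each written with vertices in increasing order, are:

  0-simplices (6): [0], [1], [2], [3], [4], [5]
  1-simplices (12): [0,2], [0,3], [0,4], [0,5], [1,2], [1,3], [1,4], [1,5], [2,4], [2,5], [3,4], [3,5]
  2-simplices (8): [0,2,4], [0,2,5], [0,3,4], [0,3,5], [1,2,4], [1,2,5], [1,3,4], [1,3,5]

so the chain groups are C_0 ≅ Z^6, C_1 ≅ Z^12, C_2 ≅ Z^8.

Boundary ∂_1: C_1 → C_0 maps an edge to its endpoints' difference, ∂[p,q] = q − p.
The resulting 6×12 matrix has rank 5, and its Smith normal form has invariant factors (1,1,1,1,1).

Boundary ∂_2: C_2 → C_1 acts by ∂[p,q,r] = [q,r] − [p,r] + [p,q]. For instance
  ∂[1,2,4] = [2,4] − [1,4] + [1,2],
  ∂[1,3,4] = [3,4] − [1,4] + [1,3].
The resulting 12×8 matrix has rank 7, and its Smith normal form has invariant factors (1,1,1,1,1,1,1).

Computing H_k = (kernel of ∂_k) / (image of ∂_{k+1}):

  H_0: rank C_0 − rank ∂_1 = 6 − 5 = 1, and the invariant factors of ∂_1 are all 1, so H_0 = Z.
  H_1: rank ker ∂_1 − rank ∂_2 = (12 − 5) − 7 = 0, and the invariant factors of ∂_2 are all 1, so H_1 = 0.
  H_2: rank ker ∂_2 − rank ∂_3 = (8 − 7) − 0 = 1, and there is no ∂_3, so H_2 = Z.

H_0 = Z,  H_1 = 0,  H_2 = Z.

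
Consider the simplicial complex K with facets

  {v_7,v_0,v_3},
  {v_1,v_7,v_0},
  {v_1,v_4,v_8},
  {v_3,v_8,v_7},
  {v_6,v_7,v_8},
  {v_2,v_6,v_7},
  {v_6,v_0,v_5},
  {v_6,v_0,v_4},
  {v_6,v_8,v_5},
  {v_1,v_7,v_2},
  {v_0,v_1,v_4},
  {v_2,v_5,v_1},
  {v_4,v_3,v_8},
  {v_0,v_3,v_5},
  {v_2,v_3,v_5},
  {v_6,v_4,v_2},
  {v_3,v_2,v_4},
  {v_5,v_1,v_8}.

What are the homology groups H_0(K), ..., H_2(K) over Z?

Fix the vertex order v_0 < v_1 < v_2 < v_3 < v_4 < v_5 < v_6 < v_7 < v_8 and write every simplex with vertices in increasing order. Then dim K = 2 and the simplices of K are:

  0-simplices (9): [v_0], [v_1], [v_2], [v_3], [v_4], [v_5], [v_6], [v_7], [v_8]
  1-simplices (27): (27 of them)
  2-simplices (18): (18 of them)

giving chain groups C_0 ≅ Z^9, C_1 ≅ Z^27, C_2 ≅ Z^18.

∂_1: C_1 → C_0 sends each edge [p,q] (with p < q) to q − p. For instance
  ∂[v_3,v_8] = [v_8] − [v_3].
This gives a 9×27 integer matrix of rank 8; reducing to Smith normal form yields diagonal entries (1,1,1,1,1,1,1,1).

∂_2: C_2 → C_1 sends each 2-simplex [p,q,r] to [q,r] − [p,r] + [p,q]. For instance
  ∂[v_0,v_1,v_7] = [v_1,v_7] − [v_0,v_7] + [v_0,v_1],
  ∂[v_0,v_4,v_6] = [v_4,v_6] − [v_0,v_6] + [v_0,v_4].
This gives a 27×18 integer matrix of rank 17; reducing to Smith normal form yields diagonal entries (1,1,1,1,1,1,1,1,1,1,1,1,1,1,1,1,1).

Now H_k = ker ∂_k / im ∂_{k+1}, so:

  H_0: rank C_0 − rank ∂_1 = 9 − 8 = 1, and the invariant factors of ∂_1 are all 1, so H_0 = Z.
  H_1: rank ker ∂_1 − rank ∂_2 = (27 − 8) − 17 = 2, and the invariant factors of ∂_2 are all 1, so H_1 = Z^2.
  H_2: rank ker ∂_2 − rank ∂_3 = (18 − 17) − 0 = 1, and there is no ∂_3, so H_2 = Z.

As a check, the Euler characteristic is 9 − 27 + 18 = 0, which agrees with 1 − 2 + 1 = 0.

H_0 = Z,  H_1 = Z^2,  H_2 = Z.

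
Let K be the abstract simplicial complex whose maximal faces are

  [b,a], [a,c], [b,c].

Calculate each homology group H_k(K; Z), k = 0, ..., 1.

We work with the vertex ordering a < b < c. The simplices of K, each written with vertices in increasing order, are:

  0-simplices (3): a, b, c
  1-simplices (3): ab, ac, bc

giving chain groups C_0 ≅ Z^3, C_1 ≅ Z^3.

∂_1: C_1 → C_0 maps an edge to its endpoints' difference, ∂[p,q] = q − p. For instance
  ∂ac = c − a.
The 3×3 boundary matrix has rank 2 and Smith normal form diag(1,1).

Reading off H_k = ker ∂_k / im ∂_{k+1}:

  H_0: rank C_0 − rank ∂_1 = 3 − 2 = 1, and the invariant factors of ∂_1 are all 1, so H_0 ≅ Z.
  H_1: rank ker ∂_1 − rank ∂_2 = (3 − 2) − 0 = 1, and there is no ∂_2, so H_1 ≅ Z.

H_0 = Z,  H_1 = Z.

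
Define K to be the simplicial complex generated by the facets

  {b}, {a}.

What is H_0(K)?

Take the total order a < b on the vertex set. Then K (dimension 0) consists of the simplices:

  0-simplices (2): a, b

so the chain groups are C_0 ≅ Z^2.

From H_k ≅ ker(∂_k) / im(∂_{k+1}) we obtain:

  H_0: rank C_0 − rank ∂_1 = 2 − 0 = 2, and there is no ∂_1, so H_0 ≅ Z^2.

(K is a triangulation of a set of 2 points.)

H_0 ≅ Z^2.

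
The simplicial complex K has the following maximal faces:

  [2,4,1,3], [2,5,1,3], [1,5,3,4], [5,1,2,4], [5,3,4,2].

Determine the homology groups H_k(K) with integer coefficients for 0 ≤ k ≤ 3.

Take the total order 1 < 2 < 3 < 4 < 5 on the vertex set. Then K (dimension 3) consists of the simplices:

  0-simplices (5): [1], [2], [3], [4], [5]
  1-simplices (10): [1,2], [1,3], [1,4], [1,5], [2,3], [2,4], [2,5], [3,4], [3,5], [4,5]
  2-simplices (10): [1,2,3], [1,2,4], [1,2,5], [1,3,4], [1,3,5], [1,4,5], [2,3,4], [2,3,5], [2,4,5], [3,4,5]
  3-simplices (5): [1,2,3,4], [1,2,3,5], [1,2,4,5], [1,3,4,5], [2,3,4,5]

so the chain groups are C_0 ≅ Z^5, C_1 ≅ Z^10, C_2 ≅ Z^10, C_3 ≅ Z^5.

∂_1: C_1 → C_0 maps an edge to its endpoints' difference, ∂[p,q] = q − p.
This gives a 5×10 integer matrix of rank 4; reducing to Smith normal form yields diagonal entries (1,1,1,1).

The boundary map ∂_2: C_2 → C_1 maps a triangle to the signed sum of its edges. For instance
  ∂[2,3,4] = [3,4] − [2,4] + [2,3],
  ∂[1,2,5] = [2,5] − [1,5] + [1,2].
This gives a 10×10 integer matrix of rank 6; reducing to Smith normal form yields diagonal entries (1,1,1,1,1,1).

∂_3: C_3 → C_2 sends each 3-simplex σ to the alternating sum Σ_i (−1)^i (σ with its i-th vertex removed). For instance
  ∂[1,2,3,4] = [2,3,4] − [1,3,4] + [1,2,4] − [1,2,3],
  ∂[1,2,3,5] = [2,3,5] − [1,3,5] + [1,2,5] − [1,2,3].
This gives a 10×5 integer matrix of rank 4; reducing to Smith normal form yields diagonal entries (1,1,1,1).

From H_k ≅ ker(∂_k) / im(∂_{k+1}) we obtain:

  H_0: rank C_0 − rank ∂_1 = 5 − 4 = 1, and the invariant factors of ∂_1 are all 1, so H_0 = Z.
  H_1: rank ker ∂_1 − rank ∂_2 = (10 − 4) − 6 = 0, and the invariant factors of ∂_2 are all 1, so H_1 = 0.
  H_2: rank ker ∂_2 − rank ∂_3 = (10 − 6) − 4 = 0, and the invariant factors of ∂_3 are all 1, so H_2 = 0.
  H_3: rank ker ∂_3 − rank ∂_4 = (5 − 4) − 0 = 1, and there is no ∂_4, so H_3 = Z.

H_0 = Z,  H_1 = 0,  H_2 = 0,  H_3 = Z.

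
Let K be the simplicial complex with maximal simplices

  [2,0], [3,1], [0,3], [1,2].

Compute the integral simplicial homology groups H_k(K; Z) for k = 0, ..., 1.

H_0 = Z,  H_1 = Z.

Take the total order 0 < 1 < 2 < 3 on the vertex set. Then K (dimension 1) consists of the simplices:

  0-simplices (4): [0], [1], [2], [3]
  1-simplices (4): [0,2], [0,3], [1,2], [1,3]

so the chain groups are C_0 ≅ Z^4, C_1 ≅ Z^4.

∂_1: C_1 → C_0 maps an edge to its endpoints' difference, ∂[p,q] = q − p. For instance
  ∂[1,3] = [3] − [1].
This gives a 4×4 integer matrix of rank 3; reducing to Smith normal form yields diagonal entries (1,1,1).

Reading off H_k = ker ∂_k / im ∂_{k+1}:

  H_0: rank C_0 − rank ∂_1 = 4 − 3 = 1, and the invariant factors of ∂_1 are all 1, so H_0 = Z.
  H_1: rank ker ∂_1 − rank ∂_2 = (4 − 3) − 0 = 1, and there is no ∂_2, so H_1 = Z.

As a check, the Euler characteristic is 4 − 4 = 0, which agrees with 1 − 1 = 0.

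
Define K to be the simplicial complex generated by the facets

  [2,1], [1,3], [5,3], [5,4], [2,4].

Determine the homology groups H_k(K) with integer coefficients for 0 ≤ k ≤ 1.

H_0 ≅ Z,  H_1 ≅ Z.

Fix the vertex order 1 < 2 < 3 < 4 < 5 and write every simplex with vertices in increasing order. Then dim K = 1 and the simplices of K are:

  0-simplices (5): [1], [2], [3], [4], [5]
  1-simplices (5): [1,2], [1,3], [2,4], [3,5], [4,5]

so the chain groups are C_0 ≅ Z^5, C_1 ≅ Z^5.

∂_1: C_1 → C_0 is given by ∂[p,q] = [q] − [p].
The 5×5 boundary matrix has rank 4 and Smith normal form diag(1,1,1,1).

Computing H_k = (kernel of ∂_k) / (image of ∂_{k+1}):

  H_0: rank C_0 − rank ∂_1 = 5 − 4 = 1, and the invariant factors of ∂_1 are all 1, so H_0 = Z.
  H_1: rank ker ∂_1 − rank ∂_2 = (5 − 4) − 0 = 1, and there is no ∂_2, so H_1 = Z.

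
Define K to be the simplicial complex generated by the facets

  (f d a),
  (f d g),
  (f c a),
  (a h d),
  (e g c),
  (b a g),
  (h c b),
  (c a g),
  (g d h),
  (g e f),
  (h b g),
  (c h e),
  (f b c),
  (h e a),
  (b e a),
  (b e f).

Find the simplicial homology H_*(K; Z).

We work with the vertex ordering a < b < c < d < e < f < g < h. The simplices of K, each written with vertices in increasing order, are:

  0-simplices (8): a, b, c, d, e, f, g, h
  1-simplices (24): ab, ac, ad, ae, af, ag, ah, bc, be, bf, bg, bh, ce, cf, cg, ch, df, dg, dh, ef, eg, eh, fg, gh
  2-simplices (16): abe, abg, acf, acg, adf, adh, aeh, bcf, bch, bef, bgh, ceg, ceh, dfg, dgh, efg

so the chain groups are C_0 ≅ Z^8, C_1 ≅ Z^24, C_2 ≅ Z^16.

∂_1: C_1 → C_0 sends each edge [p,q] (with p < q) to q − p.
The resulting 8×24 matrix has rank 7, and its Smith normal form has invariant factors (1,1,1,1,1,1,1).

Boundary ∂_2: C_2 → C_1 acts by ∂[p,q,r] = [q,r] − [p,r] + [p,q]. For instance
  ∂aeh = eh − ah + ae,
  ∂ceh = eh − ch + ce.
This gives a 24×16 integer matrix of rank 15; reducing to Smith normal form yields diagonal entries (1,1,1,1,1,1,1,1,1,1,1,1,1,1,1).

Computing H_k = (kernel of ∂_k) / (image of ∂_{k+1}):

  H_0: rank C_0 − rank ∂_1 = 8 − 7 = 1, and the invariant factors of ∂_1 are all 1, so H_0 ≅ Z.
  H_1: rank ker ∂_1 − rank ∂_2 = (24 − 7) − 15 = 2, and the invariant factors of ∂_2 are all 1, so H_1 ≅ Z^2.
  H_2: rank ker ∂_2 − rank ∂_3 = (16 − 15) − 0 = 1, and there is no ∂_3, so H_2 ≅ Z.

As a check, the Euler characteristic is 8 − 24 + 16 = 0, which agrees with 1 − 2 + 1 = 0.

H_0 ≅ Z,  H_1 ≅ Z^2,  H_2 ≅ Z.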